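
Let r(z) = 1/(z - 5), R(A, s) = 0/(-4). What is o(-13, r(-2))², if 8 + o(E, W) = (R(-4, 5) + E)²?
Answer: 25921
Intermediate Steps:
R(A, s) = 0 (R(A, s) = 0*(-¼) = 0)
r(z) = 1/(-5 + z)
o(E, W) = -8 + E² (o(E, W) = -8 + (0 + E)² = -8 + E²)
o(-13, r(-2))² = (-8 + (-13)²)² = (-8 + 169)² = 161² = 25921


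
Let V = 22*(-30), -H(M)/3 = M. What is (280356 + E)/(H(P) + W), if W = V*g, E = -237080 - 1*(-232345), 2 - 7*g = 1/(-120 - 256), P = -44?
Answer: -181358618/37389 ≈ -4850.6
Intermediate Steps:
H(M) = -3*M
g = 753/2632 (g = 2/7 - 1/(7*(-120 - 256)) = 2/7 - ⅐/(-376) = 2/7 - ⅐*(-1/376) = 2/7 + 1/2632 = 753/2632 ≈ 0.28609)
V = -660
E = -4735 (E = -237080 + 232345 = -4735)
W = -124245/658 (W = -660*753/2632 = -124245/658 ≈ -188.82)
(280356 + E)/(H(P) + W) = (280356 - 4735)/(-3*(-44) - 124245/658) = 275621/(132 - 124245/658) = 275621/(-37389/658) = 275621*(-658/37389) = -181358618/37389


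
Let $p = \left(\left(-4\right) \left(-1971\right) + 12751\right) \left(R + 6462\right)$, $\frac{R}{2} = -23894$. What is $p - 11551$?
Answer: $-852773561$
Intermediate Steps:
$R = -47788$ ($R = 2 \left(-23894\right) = -47788$)
$p = -852762010$ ($p = \left(\left(-4\right) \left(-1971\right) + 12751\right) \left(-47788 + 6462\right) = \left(7884 + 12751\right) \left(-41326\right) = 20635 \left(-41326\right) = -852762010$)
$p - 11551 = -852762010 - 11551 = -852773561$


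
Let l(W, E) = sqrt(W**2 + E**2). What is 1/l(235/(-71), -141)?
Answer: 71*sqrt(45394)/2133518 ≈ 0.0070902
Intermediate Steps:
l(W, E) = sqrt(E**2 + W**2)
1/l(235/(-71), -141) = 1/(sqrt((-141)**2 + (235/(-71))**2)) = 1/(sqrt(19881 + (235*(-1/71))**2)) = 1/(sqrt(19881 + (-235/71)**2)) = 1/(sqrt(19881 + 55225/5041)) = 1/(sqrt(100275346/5041)) = 1/(47*sqrt(45394)/71) = 71*sqrt(45394)/2133518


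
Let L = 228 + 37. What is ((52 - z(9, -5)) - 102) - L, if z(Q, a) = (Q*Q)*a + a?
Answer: 95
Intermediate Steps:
z(Q, a) = a + a*Q² (z(Q, a) = Q²*a + a = a*Q² + a = a + a*Q²)
L = 265
((52 - z(9, -5)) - 102) - L = ((52 - (-5)*(1 + 9²)) - 102) - 1*265 = ((52 - (-5)*(1 + 81)) - 102) - 265 = ((52 - (-5)*82) - 102) - 265 = ((52 - 1*(-410)) - 102) - 265 = ((52 + 410) - 102) - 265 = (462 - 102) - 265 = 360 - 265 = 95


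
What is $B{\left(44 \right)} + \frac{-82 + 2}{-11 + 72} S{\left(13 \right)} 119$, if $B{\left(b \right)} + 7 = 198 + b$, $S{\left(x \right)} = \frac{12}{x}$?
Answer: $\frac{72115}{793} \approx 90.939$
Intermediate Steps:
$B{\left(b \right)} = 191 + b$ ($B{\left(b \right)} = -7 + \left(198 + b\right) = 191 + b$)
$B{\left(44 \right)} + \frac{-82 + 2}{-11 + 72} S{\left(13 \right)} 119 = \left(191 + 44\right) + \frac{-82 + 2}{-11 + 72} \cdot \frac{12}{13} \cdot 119 = 235 + - \frac{80}{61} \cdot 12 \cdot \frac{1}{13} \cdot 119 = 235 + \left(-80\right) \frac{1}{61} \cdot \frac{12}{13} \cdot 119 = 235 + \left(- \frac{80}{61}\right) \frac{12}{13} \cdot 119 = 235 - \frac{114240}{793} = \frac{72115}{793}$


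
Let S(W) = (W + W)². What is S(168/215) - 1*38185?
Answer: -1764988729/46225 ≈ -38183.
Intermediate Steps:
S(W) = 4*W² (S(W) = (2*W)² = 4*W²)
S(168/215) - 1*38185 = 4*(168/215)² - 1*38185 = 4*(168*(1/215))² - 38185 = 4*(168/215)² - 38185 = 4*(28224/46225) - 38185 = 112896/46225 - 38185 = -1764988729/46225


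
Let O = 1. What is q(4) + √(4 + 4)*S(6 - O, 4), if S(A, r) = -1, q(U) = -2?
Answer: -2 - 2*√2 ≈ -4.8284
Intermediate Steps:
q(4) + √(4 + 4)*S(6 - O, 4) = -2 + √(4 + 4)*(-1) = -2 + √8*(-1) = -2 + (2*√2)*(-1) = -2 - 2*√2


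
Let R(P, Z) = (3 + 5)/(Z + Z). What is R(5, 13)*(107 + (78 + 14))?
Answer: 796/13 ≈ 61.231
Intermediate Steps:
R(P, Z) = 4/Z (R(P, Z) = 8/((2*Z)) = 8*(1/(2*Z)) = 4/Z)
R(5, 13)*(107 + (78 + 14)) = (4/13)*(107 + (78 + 14)) = (4*(1/13))*(107 + 92) = (4/13)*199 = 796/13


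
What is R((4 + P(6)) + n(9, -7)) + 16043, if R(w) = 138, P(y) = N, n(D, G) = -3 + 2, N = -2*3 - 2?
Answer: 16181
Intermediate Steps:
N = -8 (N = -6 - 2 = -8)
n(D, G) = -1
P(y) = -8
R((4 + P(6)) + n(9, -7)) + 16043 = 138 + 16043 = 16181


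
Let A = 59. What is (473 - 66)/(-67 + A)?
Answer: -407/8 ≈ -50.875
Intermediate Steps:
(473 - 66)/(-67 + A) = (473 - 66)/(-67 + 59) = 407/(-8) = 407*(-⅛) = -407/8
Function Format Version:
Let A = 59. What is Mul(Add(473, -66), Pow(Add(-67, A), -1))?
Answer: Rational(-407, 8) ≈ -50.875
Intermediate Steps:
Mul(Add(473, -66), Pow(Add(-67, A), -1)) = Mul(Add(473, -66), Pow(Add(-67, 59), -1)) = Mul(407, Pow(-8, -1)) = Mul(407, Rational(-1, 8)) = Rational(-407, 8)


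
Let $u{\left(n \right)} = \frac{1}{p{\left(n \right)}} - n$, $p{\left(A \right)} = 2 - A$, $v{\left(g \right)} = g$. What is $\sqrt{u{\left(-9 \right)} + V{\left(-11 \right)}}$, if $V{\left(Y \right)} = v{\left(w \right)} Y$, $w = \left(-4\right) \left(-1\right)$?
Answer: $\frac{8 i \sqrt{66}}{11} \approx 5.9084 i$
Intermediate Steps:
$w = 4$
$V{\left(Y \right)} = 4 Y$
$u{\left(n \right)} = \frac{1}{2 - n} - n$
$\sqrt{u{\left(-9 \right)} + V{\left(-11 \right)}} = \sqrt{\frac{-1 - - 9 \left(-2 - 9\right)}{-2 - 9} + 4 \left(-11\right)} = \sqrt{\frac{-1 - \left(-9\right) \left(-11\right)}{-11} - 44} = \sqrt{- \frac{-1 - 99}{11} - 44} = \sqrt{\left(- \frac{1}{11}\right) \left(-100\right) - 44} = \sqrt{\frac{100}{11} - 44} = \sqrt{- \frac{384}{11}} = \frac{8 i \sqrt{66}}{11}$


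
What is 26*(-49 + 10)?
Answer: -1014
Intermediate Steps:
26*(-49 + 10) = 26*(-39) = -1014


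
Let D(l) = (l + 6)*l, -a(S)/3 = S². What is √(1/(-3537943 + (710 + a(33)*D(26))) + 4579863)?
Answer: 5*√7168354195718844118/6255377 ≈ 2140.1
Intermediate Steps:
a(S) = -3*S²
D(l) = l*(6 + l) (D(l) = (6 + l)*l = l*(6 + l))
√(1/(-3537943 + (710 + a(33)*D(26))) + 4579863) = √(1/(-3537943 + (710 + (-3*33²)*(26*(6 + 26)))) + 4579863) = √(1/(-3537943 + (710 + (-3*1089)*(26*32))) + 4579863) = √(1/(-3537943 + (710 - 3267*832)) + 4579863) = √(1/(-3537943 + (710 - 2718144)) + 4579863) = √(1/(-3537943 - 2717434) + 4579863) = √(1/(-6255377) + 4579863) = √(-1/6255377 + 4579863) = √(28648769673350/6255377) = 5*√7168354195718844118/6255377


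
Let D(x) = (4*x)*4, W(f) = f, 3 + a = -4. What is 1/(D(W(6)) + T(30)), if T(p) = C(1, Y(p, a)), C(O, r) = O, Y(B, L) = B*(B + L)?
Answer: 1/97 ≈ 0.010309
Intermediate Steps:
a = -7 (a = -3 - 4 = -7)
D(x) = 16*x
T(p) = 1
1/(D(W(6)) + T(30)) = 1/(16*6 + 1) = 1/(96 + 1) = 1/97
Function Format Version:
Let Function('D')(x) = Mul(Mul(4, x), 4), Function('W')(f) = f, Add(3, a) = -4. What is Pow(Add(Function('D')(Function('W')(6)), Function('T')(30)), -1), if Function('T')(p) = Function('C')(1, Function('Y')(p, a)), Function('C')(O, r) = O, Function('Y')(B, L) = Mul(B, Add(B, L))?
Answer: Rational(1, 97) ≈ 0.010309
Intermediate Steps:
a = -7 (a = Add(-3, -4) = -7)
Function('D')(x) = Mul(16, x)
Function('T')(p) = 1
Pow(Add(Function('D')(Function('W')(6)), Function('T')(30)), -1) = Pow(Add(Mul(16, 6), 1), -1) = Pow(Add(96, 1), -1) = Pow(97, -1) = Rational(1, 97)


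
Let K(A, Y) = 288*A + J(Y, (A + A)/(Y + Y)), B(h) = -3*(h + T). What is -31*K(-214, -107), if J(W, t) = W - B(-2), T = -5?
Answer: 1914560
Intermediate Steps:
B(h) = 15 - 3*h (B(h) = -3*(h - 5) = -3*(-5 + h) = 15 - 3*h)
J(W, t) = -21 + W (J(W, t) = W - (15 - 3*(-2)) = W - (15 + 6) = W - 1*21 = W - 21 = -21 + W)
K(A, Y) = -21 + Y + 288*A (K(A, Y) = 288*A + (-21 + Y) = -21 + Y + 288*A)
-31*K(-214, -107) = -31*(-21 - 107 + 288*(-214)) = -31*(-21 - 107 - 61632) = -31*(-61760) = 1914560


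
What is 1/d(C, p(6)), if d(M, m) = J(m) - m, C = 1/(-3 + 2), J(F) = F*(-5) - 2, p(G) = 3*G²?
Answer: -1/650 ≈ -0.0015385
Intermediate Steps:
J(F) = -2 - 5*F (J(F) = -5*F - 2 = -2 - 5*F)
C = -1 (C = 1/(-1) = -1)
d(M, m) = -2 - 6*m (d(M, m) = (-2 - 5*m) - m = -2 - 6*m)
1/d(C, p(6)) = 1/(-2 - 18*6²) = 1/(-2 - 18*36) = 1/(-2 - 6*108) = 1/(-2 - 648) = 1/(-650) = -1/650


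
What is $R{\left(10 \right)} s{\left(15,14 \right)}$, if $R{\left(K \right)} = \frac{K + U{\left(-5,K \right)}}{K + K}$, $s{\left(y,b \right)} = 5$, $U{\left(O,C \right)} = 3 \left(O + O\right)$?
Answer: $-5$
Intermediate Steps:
$U{\left(O,C \right)} = 6 O$ ($U{\left(O,C \right)} = 3 \cdot 2 O = 6 O$)
$R{\left(K \right)} = \frac{-30 + K}{2 K}$ ($R{\left(K \right)} = \frac{K + 6 \left(-5\right)}{K + K} = \frac{K - 30}{2 K} = \left(-30 + K\right) \frac{1}{2 K} = \frac{-30 + K}{2 K}$)
$R{\left(10 \right)} s{\left(15,14 \right)} = \frac{-30 + 10}{2 \cdot 10} \cdot 5 = \frac{1}{2} \cdot \frac{1}{10} \left(-20\right) 5 = \left(-1\right) 5 = -5$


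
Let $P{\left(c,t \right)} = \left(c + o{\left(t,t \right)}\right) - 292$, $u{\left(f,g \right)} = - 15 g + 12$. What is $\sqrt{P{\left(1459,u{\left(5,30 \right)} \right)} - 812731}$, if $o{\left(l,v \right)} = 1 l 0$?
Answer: $2 i \sqrt{202891} \approx 900.87 i$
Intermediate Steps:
$u{\left(f,g \right)} = 12 - 15 g$
$o{\left(l,v \right)} = 0$ ($o{\left(l,v \right)} = l 0 = 0$)
$P{\left(c,t \right)} = -292 + c$ ($P{\left(c,t \right)} = \left(c + 0\right) - 292 = c - 292 = -292 + c$)
$\sqrt{P{\left(1459,u{\left(5,30 \right)} \right)} - 812731} = \sqrt{\left(-292 + 1459\right) - 812731} = \sqrt{1167 - 812731} = \sqrt{-811564} = 2 i \sqrt{202891}$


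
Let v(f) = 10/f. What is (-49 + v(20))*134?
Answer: -6499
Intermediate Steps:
(-49 + v(20))*134 = (-49 + 10/20)*134 = (-49 + 10*(1/20))*134 = (-49 + ½)*134 = -97/2*134 = -6499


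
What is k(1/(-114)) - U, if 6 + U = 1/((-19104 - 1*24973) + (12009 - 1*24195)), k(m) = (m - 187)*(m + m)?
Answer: 3393059239/365596974 ≈ 9.2809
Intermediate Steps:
k(m) = 2*m*(-187 + m) (k(m) = (-187 + m)*(2*m) = 2*m*(-187 + m))
U = -337579/56263 (U = -6 + 1/((-19104 - 1*24973) + (12009 - 1*24195)) = -6 + 1/((-19104 - 24973) + (12009 - 24195)) = -6 + 1/(-44077 - 12186) = -6 + 1/(-56263) = -6 - 1/56263 = -337579/56263 ≈ -6.0000)
k(1/(-114)) - U = 2*(-187 + 1/(-114))/(-114) - 1*(-337579/56263) = 2*(-1/114)*(-187 - 1/114) + 337579/56263 = 2*(-1/114)*(-21319/114) + 337579/56263 = 21319/6498 + 337579/56263 = 3393059239/365596974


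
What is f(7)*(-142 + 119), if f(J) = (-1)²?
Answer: -23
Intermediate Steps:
f(J) = 1
f(7)*(-142 + 119) = 1*(-142 + 119) = 1*(-23) = -23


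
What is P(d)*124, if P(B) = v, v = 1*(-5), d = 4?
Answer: -620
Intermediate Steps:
v = -5
P(B) = -5
P(d)*124 = -5*124 = -620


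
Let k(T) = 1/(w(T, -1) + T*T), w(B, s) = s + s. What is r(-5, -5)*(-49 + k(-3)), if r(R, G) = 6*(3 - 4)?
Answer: 2052/7 ≈ 293.14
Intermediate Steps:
w(B, s) = 2*s
r(R, G) = -6 (r(R, G) = 6*(-1) = -6)
k(T) = 1/(-2 + T²) (k(T) = 1/(2*(-1) + T*T) = 1/(-2 + T²))
r(-5, -5)*(-49 + k(-3)) = -6*(-49 + 1/(-2 + (-3)²)) = -6*(-49 + 1/(-2 + 9)) = -6*(-49 + 1/7) = -6*(-49 + ⅐) = -6*(-342/7) = 2052/7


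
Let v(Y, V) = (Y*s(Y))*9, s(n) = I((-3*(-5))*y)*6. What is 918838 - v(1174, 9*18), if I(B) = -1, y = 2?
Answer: 982234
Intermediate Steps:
s(n) = -6 (s(n) = -1*6 = -6)
v(Y, V) = -54*Y (v(Y, V) = (Y*(-6))*9 = -6*Y*9 = -54*Y)
918838 - v(1174, 9*18) = 918838 - (-54)*1174 = 918838 - 1*(-63396) = 918838 + 63396 = 982234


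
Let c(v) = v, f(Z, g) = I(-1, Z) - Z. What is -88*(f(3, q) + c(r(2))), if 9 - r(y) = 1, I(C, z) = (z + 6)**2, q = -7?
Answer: -7568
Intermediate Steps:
I(C, z) = (6 + z)**2
f(Z, g) = (6 + Z)**2 - Z
r(y) = 8 (r(y) = 9 - 1*1 = 9 - 1 = 8)
-88*(f(3, q) + c(r(2))) = -88*(((6 + 3)**2 - 1*3) + 8) = -88*((9**2 - 3) + 8) = -88*((81 - 3) + 8) = -88*(78 + 8) = -88*86 = -7568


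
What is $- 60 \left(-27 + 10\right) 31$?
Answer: $31620$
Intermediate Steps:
$- 60 \left(-27 + 10\right) 31 = - 60 \left(\left(-17\right) 31\right) = \left(-60\right) \left(-527\right) = 31620$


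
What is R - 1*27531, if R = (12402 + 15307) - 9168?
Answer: -8990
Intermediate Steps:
R = 18541 (R = 27709 - 9168 = 18541)
R - 1*27531 = 18541 - 1*27531 = 18541 - 27531 = -8990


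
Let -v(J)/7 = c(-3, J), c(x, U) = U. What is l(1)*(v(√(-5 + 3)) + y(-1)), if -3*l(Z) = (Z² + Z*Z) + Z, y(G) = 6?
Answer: -6 + 7*I*√2 ≈ -6.0 + 9.8995*I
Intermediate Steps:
l(Z) = -2*Z²/3 - Z/3 (l(Z) = -((Z² + Z*Z) + Z)/3 = -((Z² + Z²) + Z)/3 = -(2*Z² + Z)/3 = -(Z + 2*Z²)/3 = -2*Z²/3 - Z/3)
v(J) = -7*J
l(1)*(v(√(-5 + 3)) + y(-1)) = (-⅓*1*(1 + 2*1))*(-7*√(-5 + 3) + 6) = (-⅓*1*(1 + 2))*(-7*I*√2 + 6) = (-⅓*1*3)*(-7*I*√2 + 6) = -(-7*I*√2 + 6) = -(6 - 7*I*√2) = -6 + 7*I*√2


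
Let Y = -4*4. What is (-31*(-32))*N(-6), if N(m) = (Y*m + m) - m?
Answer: 95232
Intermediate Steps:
Y = -16
N(m) = -16*m (N(m) = (-16*m + m) - m = -15*m - m = -16*m)
(-31*(-32))*N(-6) = (-31*(-32))*(-16*(-6)) = 992*96 = 95232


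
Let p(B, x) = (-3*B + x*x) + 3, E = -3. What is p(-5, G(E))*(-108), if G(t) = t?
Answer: -2916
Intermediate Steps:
p(B, x) = 3 + x**2 - 3*B (p(B, x) = (-3*B + x**2) + 3 = (x**2 - 3*B) + 3 = 3 + x**2 - 3*B)
p(-5, G(E))*(-108) = (3 + (-3)**2 - 3*(-5))*(-108) = (3 + 9 + 15)*(-108) = 27*(-108) = -2916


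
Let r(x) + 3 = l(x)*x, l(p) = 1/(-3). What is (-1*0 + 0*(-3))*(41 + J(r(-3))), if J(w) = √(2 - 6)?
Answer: 0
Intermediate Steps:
l(p) = -⅓ (l(p) = 1*(-⅓) = -⅓)
r(x) = -3 - x/3
J(w) = 2*I (J(w) = √(-4) = 2*I)
(-1*0 + 0*(-3))*(41 + J(r(-3))) = (-1*0 + 0*(-3))*(41 + 2*I) = (0 + 0)*(41 + 2*I) = 0*(41 + 2*I) = 0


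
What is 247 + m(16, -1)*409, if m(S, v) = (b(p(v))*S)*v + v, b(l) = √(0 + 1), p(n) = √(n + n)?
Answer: -6706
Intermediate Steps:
p(n) = √2*√n (p(n) = √(2*n) = √2*√n)
b(l) = 1 (b(l) = √1 = 1)
m(S, v) = v + S*v (m(S, v) = (1*S)*v + v = S*v + v = v + S*v)
247 + m(16, -1)*409 = 247 - (1 + 16)*409 = 247 - 1*17*409 = 247 - 17*409 = 247 - 6953 = -6706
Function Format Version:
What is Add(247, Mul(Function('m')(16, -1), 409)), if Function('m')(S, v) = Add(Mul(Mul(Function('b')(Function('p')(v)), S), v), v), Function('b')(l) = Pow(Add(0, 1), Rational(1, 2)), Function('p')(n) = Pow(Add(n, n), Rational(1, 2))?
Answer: -6706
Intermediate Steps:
Function('p')(n) = Mul(Pow(2, Rational(1, 2)), Pow(n, Rational(1, 2))) (Function('p')(n) = Pow(Mul(2, n), Rational(1, 2)) = Mul(Pow(2, Rational(1, 2)), Pow(n, Rational(1, 2))))
Function('b')(l) = 1 (Function('b')(l) = Pow(1, Rational(1, 2)) = 1)
Function('m')(S, v) = Add(v, Mul(S, v)) (Function('m')(S, v) = Add(Mul(Mul(1, S), v), v) = Add(Mul(S, v), v) = Add(v, Mul(S, v)))
Add(247, Mul(Function('m')(16, -1), 409)) = Add(247, Mul(Mul(-1, Add(1, 16)), 409)) = Add(247, Mul(Mul(-1, 17), 409)) = Add(247, Mul(-17, 409)) = Add(247, -6953) = -6706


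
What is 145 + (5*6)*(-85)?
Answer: -2405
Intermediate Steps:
145 + (5*6)*(-85) = 145 + 30*(-85) = 145 - 2550 = -2405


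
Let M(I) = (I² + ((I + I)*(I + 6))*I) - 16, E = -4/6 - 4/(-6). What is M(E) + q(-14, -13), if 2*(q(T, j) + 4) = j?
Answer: -53/2 ≈ -26.500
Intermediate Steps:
E = 0 (E = -4*⅙ - 4*(-⅙) = -⅔ + ⅔ = 0)
q(T, j) = -4 + j/2
M(I) = -16 + I² + 2*I²*(6 + I) (M(I) = (I² + ((2*I)*(6 + I))*I) - 16 = (I² + (2*I*(6 + I))*I) - 16 = (I² + 2*I²*(6 + I)) - 16 = -16 + I² + 2*I²*(6 + I))
M(E) + q(-14, -13) = (-16 + 2*0³ + 13*0²) + (-4 + (½)*(-13)) = (-16 + 2*0 + 13*0) + (-4 - 13/2) = (-16 + 0 + 0) - 21/2 = -16 - 21/2 = -53/2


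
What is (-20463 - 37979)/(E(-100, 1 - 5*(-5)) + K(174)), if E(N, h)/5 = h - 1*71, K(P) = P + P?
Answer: -58442/123 ≈ -475.14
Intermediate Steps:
K(P) = 2*P
E(N, h) = -355 + 5*h (E(N, h) = 5*(h - 1*71) = 5*(h - 71) = 5*(-71 + h) = -355 + 5*h)
(-20463 - 37979)/(E(-100, 1 - 5*(-5)) + K(174)) = (-20463 - 37979)/((-355 + 5*(1 - 5*(-5))) + 2*174) = -58442/((-355 + 5*(1 + 25)) + 348) = -58442/((-355 + 5*26) + 348) = -58442/((-355 + 130) + 348) = -58442/(-225 + 348) = -58442/123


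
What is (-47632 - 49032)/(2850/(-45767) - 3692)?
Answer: 2212010644/84487307 ≈ 26.182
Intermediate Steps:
(-47632 - 49032)/(2850/(-45767) - 3692) = -96664/(2850*(-1/45767) - 3692) = -96664/(-2850/45767 - 3692) = -96664/(-168974614/45767) = -96664*(-45767/168974614) = 2212010644/84487307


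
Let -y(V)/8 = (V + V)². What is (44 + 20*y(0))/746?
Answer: 22/373 ≈ 0.058981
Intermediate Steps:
y(V) = -32*V² (y(V) = -8*(V + V)² = -8*4*V² = -32*V²)
(44 + 20*y(0))/746 = (44 + 20*(-32*0²))/746 = (44 + 20*(-32*0))*(1/746) = (44 + 20*0)*(1/746) = (44 + 0)*(1/746) = 44*(1/746) = 22/373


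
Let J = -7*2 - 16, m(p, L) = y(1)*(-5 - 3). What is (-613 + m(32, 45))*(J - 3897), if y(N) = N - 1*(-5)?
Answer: 2595747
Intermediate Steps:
y(N) = 5 + N (y(N) = N + 5 = 5 + N)
m(p, L) = -48 (m(p, L) = (5 + 1)*(-5 - 3) = 6*(-8) = -48)
J = -30 (J = -14 - 16 = -30)
(-613 + m(32, 45))*(J - 3897) = (-613 - 48)*(-30 - 3897) = -661*(-3927) = 2595747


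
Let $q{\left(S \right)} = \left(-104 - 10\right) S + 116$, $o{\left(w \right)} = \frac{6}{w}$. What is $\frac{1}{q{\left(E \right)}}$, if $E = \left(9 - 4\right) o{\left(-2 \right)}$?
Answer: $\frac{1}{1826} \approx 0.00054764$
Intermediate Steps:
$E = -15$ ($E = \left(9 - 4\right) \frac{6}{-2} = 5 \cdot 6 \left(- \frac{1}{2}\right) = 5 \left(-3\right) = -15$)
$q{\left(S \right)} = 116 - 114 S$ ($q{\left(S \right)} = - 114 S + 116 = 116 - 114 S$)
$\frac{1}{q{\left(E \right)}} = \frac{1}{116 - -1710} = \frac{1}{116 + 1710} = \frac{1}{1826}$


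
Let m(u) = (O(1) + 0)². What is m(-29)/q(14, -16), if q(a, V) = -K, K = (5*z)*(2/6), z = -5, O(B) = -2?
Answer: 12/25 ≈ 0.48000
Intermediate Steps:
K = -25/3 (K = (5*(-5))*(2/6) = -50/6 = -25*⅓ = -25/3 ≈ -8.3333)
m(u) = 4 (m(u) = (-2 + 0)² = (-2)² = 4)
q(a, V) = 25/3 (q(a, V) = -1*(-25/3) = 25/3)
m(-29)/q(14, -16) = 4/(25/3) = 4*(3/25) = 12/25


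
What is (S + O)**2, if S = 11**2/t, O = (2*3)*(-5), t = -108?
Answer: 11296321/11664 ≈ 968.48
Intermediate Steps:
O = -30 (O = 6*(-5) = -30)
S = -121/108 (S = 11**2/(-108) = 121*(-1/108) = -121/108 ≈ -1.1204)
(S + O)**2 = (-121/108 - 30)**2 = (-3361/108)**2 = 11296321/11664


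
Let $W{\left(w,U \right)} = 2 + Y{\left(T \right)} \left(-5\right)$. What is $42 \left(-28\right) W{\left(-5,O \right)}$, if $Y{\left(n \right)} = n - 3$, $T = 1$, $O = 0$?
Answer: $-14112$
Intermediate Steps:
$Y{\left(n \right)} = -3 + n$ ($Y{\left(n \right)} = n - 3 = -3 + n$)
$W{\left(w,U \right)} = 12$ ($W{\left(w,U \right)} = 2 + \left(-3 + 1\right) \left(-5\right) = 2 - -10 = 2 + 10 = 12$)
$42 \left(-28\right) W{\left(-5,O \right)} = 42 \left(-28\right) 12 = \left(-1176\right) 12 = -14112$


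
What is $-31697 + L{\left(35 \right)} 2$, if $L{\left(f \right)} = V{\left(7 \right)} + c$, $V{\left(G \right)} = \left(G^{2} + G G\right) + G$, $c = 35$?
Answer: $-31417$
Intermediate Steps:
$V{\left(G \right)} = G + 2 G^{2}$ ($V{\left(G \right)} = \left(G^{2} + G^{2}\right) + G = 2 G^{2} + G = G + 2 G^{2}$)
$L{\left(f \right)} = 140$ ($L{\left(f \right)} = 7 \left(1 + 2 \cdot 7\right) + 35 = 7 \left(1 + 14\right) + 35 = 7 \cdot 15 + 35 = 105 + 35 = 140$)
$-31697 + L{\left(35 \right)} 2 = -31697 + 140 \cdot 2 = -31697 + 280 = -31417$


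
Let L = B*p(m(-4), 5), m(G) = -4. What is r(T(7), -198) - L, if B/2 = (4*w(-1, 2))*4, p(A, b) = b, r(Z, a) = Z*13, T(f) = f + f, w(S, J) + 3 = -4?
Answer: 1302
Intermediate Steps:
w(S, J) = -7 (w(S, J) = -3 - 4 = -7)
T(f) = 2*f
r(Z, a) = 13*Z
B = -224 (B = 2*((4*(-7))*4) = 2*(-28*4) = 2*(-112) = -224)
L = -1120 (L = -224*5 = -1120)
r(T(7), -198) - L = 13*(2*7) - 1*(-1120) = 13*14 + 1120 = 182 + 1120 = 1302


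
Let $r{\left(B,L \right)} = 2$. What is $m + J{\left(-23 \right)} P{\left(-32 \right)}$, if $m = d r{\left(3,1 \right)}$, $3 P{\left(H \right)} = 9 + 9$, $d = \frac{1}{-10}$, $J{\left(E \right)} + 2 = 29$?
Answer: $\frac{809}{5} \approx 161.8$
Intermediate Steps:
$J{\left(E \right)} = 27$ ($J{\left(E \right)} = -2 + 29 = 27$)
$d = - \frac{1}{10} \approx -0.1$
$P{\left(H \right)} = 6$ ($P{\left(H \right)} = \frac{9 + 9}{3} = \frac{1}{3} \cdot 18 = 6$)
$m = - \frac{1}{5}$ ($m = \left(- \frac{1}{10}\right) 2 = - \frac{1}{5} \approx -0.2$)
$m + J{\left(-23 \right)} P{\left(-32 \right)} = - \frac{1}{5} + 27 \cdot 6 = - \frac{1}{5} + 162 = \frac{809}{5}$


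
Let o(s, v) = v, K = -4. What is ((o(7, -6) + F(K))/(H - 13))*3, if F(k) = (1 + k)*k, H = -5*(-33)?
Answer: 9/76 ≈ 0.11842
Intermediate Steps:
H = 165
F(k) = k*(1 + k)
((o(7, -6) + F(K))/(H - 13))*3 = ((-6 - 4*(1 - 4))/(165 - 13))*3 = ((-6 - 4*(-3))/152)*3 = ((-6 + 12)*(1/152))*3 = (6*(1/152))*3 = (3/76)*3 = 9/76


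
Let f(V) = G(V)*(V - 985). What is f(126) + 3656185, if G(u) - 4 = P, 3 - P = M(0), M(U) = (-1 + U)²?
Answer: 3651031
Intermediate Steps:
P = 2 (P = 3 - (-1 + 0)² = 3 - 1*(-1)² = 3 - 1*1 = 3 - 1 = 2)
G(u) = 6 (G(u) = 4 + 2 = 6)
f(V) = -5910 + 6*V (f(V) = 6*(V - 985) = 6*(-985 + V) = -5910 + 6*V)
f(126) + 3656185 = (-5910 + 6*126) + 3656185 = (-5910 + 756) + 3656185 = -5154 + 3656185 = 3651031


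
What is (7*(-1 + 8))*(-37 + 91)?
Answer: 2646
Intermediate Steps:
(7*(-1 + 8))*(-37 + 91) = (7*7)*54 = 49*54 = 2646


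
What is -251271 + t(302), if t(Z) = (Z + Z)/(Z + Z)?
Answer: -251270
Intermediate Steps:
t(Z) = 1 (t(Z) = (2*Z)/((2*Z)) = (2*Z)*(1/(2*Z)) = 1)
-251271 + t(302) = -251271 + 1 = -251270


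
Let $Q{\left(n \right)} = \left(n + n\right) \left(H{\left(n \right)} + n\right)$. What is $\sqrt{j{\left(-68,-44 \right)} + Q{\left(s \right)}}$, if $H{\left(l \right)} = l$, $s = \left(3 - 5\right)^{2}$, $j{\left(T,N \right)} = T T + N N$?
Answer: $12 \sqrt{46} \approx 81.388$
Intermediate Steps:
$j{\left(T,N \right)} = N^{2} + T^{2}$ ($j{\left(T,N \right)} = T^{2} + N^{2} = N^{2} + T^{2}$)
$s = 4$ ($s = \left(-2\right)^{2} = 4$)
$Q{\left(n \right)} = 4 n^{2}$ ($Q{\left(n \right)} = \left(n + n\right) \left(n + n\right) = 2 n 2 n = 4 n^{2}$)
$\sqrt{j{\left(-68,-44 \right)} + Q{\left(s \right)}} = \sqrt{\left(\left(-44\right)^{2} + \left(-68\right)^{2}\right) + 4 \cdot 4^{2}} = \sqrt{\left(1936 + 4624\right) + 4 \cdot 16} = \sqrt{6560 + 64} = \sqrt{6624} = 12 \sqrt{46}$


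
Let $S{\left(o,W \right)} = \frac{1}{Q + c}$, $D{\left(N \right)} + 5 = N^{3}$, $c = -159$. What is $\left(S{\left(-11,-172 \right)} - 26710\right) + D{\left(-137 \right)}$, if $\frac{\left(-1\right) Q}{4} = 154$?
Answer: $- \frac{2013502701}{775} \approx -2.5981 \cdot 10^{6}$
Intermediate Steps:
$Q = -616$ ($Q = \left(-4\right) 154 = -616$)
$D{\left(N \right)} = -5 + N^{3}$
$S{\left(o,W \right)} = - \frac{1}{775}$ ($S{\left(o,W \right)} = \frac{1}{-616 - 159} = \frac{1}{-775} = - \frac{1}{775}$)
$\left(S{\left(-11,-172 \right)} - 26710\right) + D{\left(-137 \right)} = \left(- \frac{1}{775} - 26710\right) + \left(-5 + \left(-137\right)^{3}\right) = - \frac{20700251}{775} - 2571358 = - \frac{2013502701}{775}$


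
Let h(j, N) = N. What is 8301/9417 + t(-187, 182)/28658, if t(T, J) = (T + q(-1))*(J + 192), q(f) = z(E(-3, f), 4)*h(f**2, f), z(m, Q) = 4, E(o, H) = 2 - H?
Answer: -72467320/44978731 ≈ -1.6111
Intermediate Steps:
q(f) = 4*f
t(T, J) = (-4 + T)*(192 + J) (t(T, J) = (T + 4*(-1))*(J + 192) = (T - 4)*(192 + J) = (-4 + T)*(192 + J))
8301/9417 + t(-187, 182)/28658 = 8301/9417 + (-768 - 4*182 + 192*(-187) + 182*(-187))/28658 = 8301*(1/9417) + (-768 - 728 - 35904 - 34034)*(1/28658) = 2767/3139 - 71434*1/28658 = 2767/3139 - 35717/14329 = -72467320/44978731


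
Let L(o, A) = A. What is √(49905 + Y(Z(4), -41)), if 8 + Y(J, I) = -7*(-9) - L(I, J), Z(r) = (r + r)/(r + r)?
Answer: 3*√5551 ≈ 223.52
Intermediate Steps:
Z(r) = 1 (Z(r) = (2*r)/((2*r)) = (2*r)*(1/(2*r)) = 1)
Y(J, I) = 55 - J (Y(J, I) = -8 + (-7*(-9) - J) = -8 + (63 - J) = 55 - J)
√(49905 + Y(Z(4), -41)) = √(49905 + (55 - 1*1)) = √(49905 + (55 - 1)) = √(49905 + 54) = √49959 = 3*√5551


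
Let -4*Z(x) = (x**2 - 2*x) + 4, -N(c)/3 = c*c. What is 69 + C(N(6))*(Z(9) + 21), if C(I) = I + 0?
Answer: -390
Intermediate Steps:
N(c) = -3*c**2 (N(c) = -3*c*c = -3*c**2)
Z(x) = -1 + x/2 - x**2/4 (Z(x) = -((x**2 - 2*x) + 4)/4 = -(4 + x**2 - 2*x)/4 = -1 + x/2 - x**2/4)
C(I) = I
69 + C(N(6))*(Z(9) + 21) = 69 + (-3*6**2)*((-1 + (1/2)*9 - 1/4*9**2) + 21) = 69 + (-3*36)*((-1 + 9/2 - 1/4*81) + 21) = 69 - 108*((-1 + 9/2 - 81/4) + 21) = 69 - 108*(-67/4 + 21) = 69 - 108*17/4 = 69 - 459 = -390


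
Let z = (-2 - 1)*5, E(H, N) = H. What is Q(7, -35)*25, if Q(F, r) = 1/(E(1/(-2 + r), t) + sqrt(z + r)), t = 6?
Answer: -925/68451 - 171125*I*sqrt(2)/68451 ≈ -0.013513 - 3.5355*I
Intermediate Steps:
z = -15 (z = -3*5 = -15)
Q(F, r) = 1/(sqrt(-15 + r) + 1/(-2 + r)) (Q(F, r) = 1/(1/(-2 + r) + sqrt(-15 + r)) = 1/(sqrt(-15 + r) + 1/(-2 + r)))
Q(7, -35)*25 = ((-2 - 35)/(1 + sqrt(-15 - 35)*(-2 - 35)))*25 = (-37/(1 + sqrt(-50)*(-37)))*25 = (-37/(1 + (5*I*sqrt(2))*(-37)))*25 = (-37/(1 - 185*I*sqrt(2)))*25 = -37/(1 - 185*I*sqrt(2))*25 = -925/(1 - 185*I*sqrt(2))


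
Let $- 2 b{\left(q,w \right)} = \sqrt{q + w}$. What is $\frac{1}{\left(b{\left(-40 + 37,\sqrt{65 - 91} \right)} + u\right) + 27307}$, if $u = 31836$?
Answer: $\frac{1}{59143 - \frac{\sqrt{-3 + i \sqrt{26}}}{2}} \approx 1.6908 \cdot 10^{-5} + 3.0 \cdot 10^{-10} i$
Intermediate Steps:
$b{\left(q,w \right)} = - \frac{\sqrt{q + w}}{2}$
$\frac{1}{\left(b{\left(-40 + 37,\sqrt{65 - 91} \right)} + u\right) + 27307} = \frac{1}{\left(- \frac{\sqrt{\left(-40 + 37\right) + \sqrt{65 - 91}}}{2} + 31836\right) + 27307} = \frac{1}{\left(- \frac{\sqrt{-3 + \sqrt{-26}}}{2} + 31836\right) + 27307} = \frac{1}{\left(- \frac{\sqrt{-3 + i \sqrt{26}}}{2} + 31836\right) + 27307} = \frac{1}{\left(31836 - \frac{\sqrt{-3 + i \sqrt{26}}}{2}\right) + 27307} = \frac{1}{59143 - \frac{\sqrt{-3 + i \sqrt{26}}}{2}}$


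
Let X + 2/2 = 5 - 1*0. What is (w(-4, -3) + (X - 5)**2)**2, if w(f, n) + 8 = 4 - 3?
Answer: 36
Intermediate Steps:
X = 4 (X = -1 + (5 - 1*0) = -1 + (5 + 0) = -1 + 5 = 4)
w(f, n) = -7 (w(f, n) = -8 + (4 - 3) = -8 + 1 = -7)
(w(-4, -3) + (X - 5)**2)**2 = (-7 + (4 - 5)**2)**2 = (-7 + (-1)**2)**2 = (-7 + 1)**2 = (-6)**2 = 36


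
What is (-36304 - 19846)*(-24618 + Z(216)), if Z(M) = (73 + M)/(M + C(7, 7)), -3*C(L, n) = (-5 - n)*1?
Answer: 30408992665/22 ≈ 1.3822e+9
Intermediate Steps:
C(L, n) = 5/3 + n/3 (C(L, n) = -(-5 - n)/3 = 5/3 + n/3)
Z(M) = (73 + M)/(4 + M) (Z(M) = (73 + M)/(M + (5/3 + (⅓)*7)) = (73 + M)/(M + (5/3 + 7/3)) = (73 + M)/(M + 4) = (73 + M)/(4 + M))
(-36304 - 19846)*(-24618 + Z(216)) = (-36304 - 19846)*(-24618 + (73 + 216)/(4 + 216)) = -56150*(-24618 + 289/220) = -56150*(-5415671/220) = 30408992665/22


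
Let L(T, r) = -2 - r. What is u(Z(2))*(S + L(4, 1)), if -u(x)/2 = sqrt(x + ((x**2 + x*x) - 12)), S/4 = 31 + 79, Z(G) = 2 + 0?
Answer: -874*I*sqrt(2) ≈ -1236.0*I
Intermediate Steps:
Z(G) = 2
S = 440 (S = 4*(31 + 79) = 4*110 = 440)
u(x) = -2*sqrt(-12 + x + 2*x**2) (u(x) = -2*sqrt(x + ((x**2 + x*x) - 12)) = -2*sqrt(x + ((x**2 + x**2) - 12)) = -2*sqrt(x + (2*x**2 - 12)) = -2*sqrt(x + (-12 + 2*x**2)) = -2*sqrt(-12 + x + 2*x**2))
u(Z(2))*(S + L(4, 1)) = (-2*sqrt(-12 + 2 + 2*2**2))*(440 + (-2 - 1*1)) = (-2*sqrt(-12 + 2 + 2*4))*(440 + (-2 - 1)) = (-2*sqrt(-12 + 2 + 8))*(440 - 3) = -2*I*sqrt(2)*437 = -874*I*sqrt(2)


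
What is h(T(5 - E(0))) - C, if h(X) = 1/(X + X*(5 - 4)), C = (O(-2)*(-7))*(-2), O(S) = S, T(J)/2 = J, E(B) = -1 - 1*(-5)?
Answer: 113/4 ≈ 28.250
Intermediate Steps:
E(B) = 4 (E(B) = -1 + 5 = 4)
T(J) = 2*J
C = -28 (C = -2*(-7)*(-2) = 14*(-2) = -28)
h(X) = 1/(2*X) (h(X) = 1/(X + X*1) = 1/(X + X) = 1/(2*X))
h(T(5 - E(0))) - C = 1/(2*((2*(5 - 1*4)))) - 1*(-28) = 1/(2*((2*(5 - 4)))) + 28 = 1/(2*((2*1))) + 28 = (1/2)/2 + 28 = (1/2)*(1/2) + 28 = 1/4 + 28 = 113/4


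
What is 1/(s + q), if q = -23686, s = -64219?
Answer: -1/87905 ≈ -1.1376e-5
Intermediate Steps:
1/(s + q) = 1/(-64219 - 23686) = 1/(-87905) = -1/87905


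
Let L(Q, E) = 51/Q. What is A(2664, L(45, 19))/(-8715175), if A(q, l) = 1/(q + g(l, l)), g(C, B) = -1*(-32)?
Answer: -1/23496111800 ≈ -4.2560e-11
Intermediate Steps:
g(C, B) = 32
A(q, l) = 1/(32 + q) (A(q, l) = 1/(q + 32) = 1/(32 + q))
A(2664, L(45, 19))/(-8715175) = 1/((32 + 2664)*(-8715175)) = -1/8715175/2696 = (1/2696)*(-1/8715175) = -1/23496111800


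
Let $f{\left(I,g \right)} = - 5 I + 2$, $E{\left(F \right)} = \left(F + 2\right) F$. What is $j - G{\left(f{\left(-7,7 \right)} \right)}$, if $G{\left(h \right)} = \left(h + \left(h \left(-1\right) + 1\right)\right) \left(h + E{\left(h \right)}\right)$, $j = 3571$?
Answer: $2091$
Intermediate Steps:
$E{\left(F \right)} = F \left(2 + F\right)$ ($E{\left(F \right)} = \left(2 + F\right) F = F \left(2 + F\right)$)
$f{\left(I,g \right)} = 2 - 5 I$
$G{\left(h \right)} = h + h \left(2 + h\right)$ ($G{\left(h \right)} = \left(h + \left(h \left(-1\right) + 1\right)\right) \left(h + h \left(2 + h\right)\right) = \left(h - \left(-1 + h\right)\right) \left(h + h \left(2 + h\right)\right) = 1 \left(h + h \left(2 + h\right)\right) = h + h \left(2 + h\right)$)
$j - G{\left(f{\left(-7,7 \right)} \right)} = 3571 - \left(2 - -35\right) \left(3 + \left(2 - -35\right)\right) = 3571 - \left(2 + 35\right) \left(3 + \left(2 + 35\right)\right) = 3571 - 37 \left(3 + 37\right) = 3571 - 37 \cdot 40 = 3571 - 1480 = 2091$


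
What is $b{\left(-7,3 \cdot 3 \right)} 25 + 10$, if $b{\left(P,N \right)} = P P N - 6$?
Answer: $10885$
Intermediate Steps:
$b{\left(P,N \right)} = -6 + N P^{2}$ ($b{\left(P,N \right)} = P^{2} N - 6 = N P^{2} - 6 = -6 + N P^{2}$)
$b{\left(-7,3 \cdot 3 \right)} 25 + 10 = \left(-6 + 3 \cdot 3 \left(-7\right)^{2}\right) 25 + 10 = \left(-6 + 9 \cdot 49\right) 25 + 10 = \left(-6 + 441\right) 25 + 10 = 435 \cdot 25 + 10 = 10875 + 10 = 10885$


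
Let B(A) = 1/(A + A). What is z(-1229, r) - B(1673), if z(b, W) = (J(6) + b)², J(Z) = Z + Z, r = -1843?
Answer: 4955723793/3346 ≈ 1.4811e+6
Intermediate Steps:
J(Z) = 2*Z
B(A) = 1/(2*A)
z(b, W) = (12 + b)² (z(b, W) = (2*6 + b)² = (12 + b)²)
z(-1229, r) - B(1673) = (12 - 1229)² - 1/(2*1673) = (-1217)² - 1/(2*1673) = 1481089 - 1*1/3346 = 1481089 - 1/3346 = 4955723793/3346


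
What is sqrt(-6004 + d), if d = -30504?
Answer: 2*I*sqrt(9127) ≈ 191.07*I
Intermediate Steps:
sqrt(-6004 + d) = sqrt(-6004 - 30504) = sqrt(-36508) = 2*I*sqrt(9127)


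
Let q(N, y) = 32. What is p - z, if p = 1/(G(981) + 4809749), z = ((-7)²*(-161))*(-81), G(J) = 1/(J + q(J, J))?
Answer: -3113428047062629/4872275738 ≈ -6.3901e+5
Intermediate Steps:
G(J) = 1/(32 + J) (G(J) = 1/(J + 32) = 1/(32 + J))
z = 639009 (z = (49*(-161))*(-81) = -7889*(-81) = 639009)
p = 1013/4872275738 (p = 1/(1/(32 + 981) + 4809749) = 1/(1/1013 + 4809749) = 1/(4872275738/1013) = 1013/4872275738 ≈ 2.0791e-7)
p - z = 1013/4872275738 - 1*639009 = 1013/4872275738 - 639009 = -3113428047062629/4872275738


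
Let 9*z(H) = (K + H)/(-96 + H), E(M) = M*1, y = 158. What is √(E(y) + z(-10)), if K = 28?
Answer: √443769/53 ≈ 12.569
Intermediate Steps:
E(M) = M
z(H) = (28 + H)/(9*(-96 + H)) (z(H) = ((28 + H)/(-96 + H))/9 = (28 + H)/(9*(-96 + H)))
√(E(y) + z(-10)) = √(158 + (28 - 10)/(9*(-96 - 10))) = √(158 + (⅑)*18/(-106)) = √(158 + (⅑)*(-1/106)*18) = √(158 - 1/53) = √(8373/53) = √443769/53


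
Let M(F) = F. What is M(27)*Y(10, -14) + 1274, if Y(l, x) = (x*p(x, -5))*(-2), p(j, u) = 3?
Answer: 3542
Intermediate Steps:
Y(l, x) = -6*x (Y(l, x) = (x*3)*(-2) = (3*x)*(-2) = -6*x)
M(27)*Y(10, -14) + 1274 = 27*(-6*(-14)) + 1274 = 27*84 + 1274 = 2268 + 1274 = 3542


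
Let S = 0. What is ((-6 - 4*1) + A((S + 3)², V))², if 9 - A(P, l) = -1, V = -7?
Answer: 0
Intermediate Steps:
A(P, l) = 10 (A(P, l) = 9 - 1*(-1) = 9 + 1 = 10)
((-6 - 4*1) + A((S + 3)², V))² = ((-6 - 4*1) + 10)² = ((-6 - 4) + 10)² = (-10 + 10)² = 0² = 0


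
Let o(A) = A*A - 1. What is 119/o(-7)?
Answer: 119/48 ≈ 2.4792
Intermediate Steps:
o(A) = -1 + A² (o(A) = A² - 1 = -1 + A²)
119/o(-7) = 119/(-1 + (-7)²) = 119/(-1 + 49) = 119/48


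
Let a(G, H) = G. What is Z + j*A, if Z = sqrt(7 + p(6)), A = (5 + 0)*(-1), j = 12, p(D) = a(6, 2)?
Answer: -60 + sqrt(13) ≈ -56.394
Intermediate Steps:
p(D) = 6
A = -5 (A = 5*(-1) = -5)
Z = sqrt(13) (Z = sqrt(7 + 6) = sqrt(13) ≈ 3.6056)
Z + j*A = sqrt(13) + 12*(-5) = sqrt(13) - 60 = -60 + sqrt(13)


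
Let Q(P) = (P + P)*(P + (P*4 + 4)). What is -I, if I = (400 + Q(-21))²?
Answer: -21548164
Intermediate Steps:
Q(P) = 2*P*(4 + 5*P) (Q(P) = (2*P)*(P + (4*P + 4)) = (2*P)*(P + (4 + 4*P)) = (2*P)*(4 + 5*P) = 2*P*(4 + 5*P))
I = 21548164 (I = (400 + 2*(-21)*(4 + 5*(-21)))² = (400 + 2*(-21)*(4 - 105))² = (400 + 2*(-21)*(-101))² = (400 + 4242)² = 4642² = 21548164)
-I = -1*21548164 = -21548164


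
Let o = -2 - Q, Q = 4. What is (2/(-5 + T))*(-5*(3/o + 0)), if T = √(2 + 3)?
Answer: -5/4 - √5/4 ≈ -1.8090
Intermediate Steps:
o = -6 (o = -2 - 1*4 = -2 - 4 = -6)
T = √5 ≈ 2.2361
(2/(-5 + T))*(-5*(3/o + 0)) = (2/(-5 + √5))*(-5*(3/(-6) + 0)) = (2/(-5 + √5))*(-5*(3*(-⅙) + 0)) = (2/(-5 + √5))*(-5*(-½ + 0)) = (2/(-5 + √5))*(-5*(-½)) = (2/(-5 + √5))*(5/2) = 5/(-5 + √5)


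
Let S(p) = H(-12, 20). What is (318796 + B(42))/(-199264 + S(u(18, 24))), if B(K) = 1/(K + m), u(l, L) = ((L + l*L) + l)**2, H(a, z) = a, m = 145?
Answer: -59614853/37264612 ≈ -1.5998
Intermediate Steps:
u(l, L) = (L + l + L*l)**2 (u(l, L) = ((L + L*l) + l)**2 = (L + l + L*l)**2)
B(K) = 1/(145 + K) (B(K) = 1/(K + 145) = 1/(145 + K))
S(p) = -12
(318796 + B(42))/(-199264 + S(u(18, 24))) = (318796 + 1/(145 + 42))/(-199264 - 12) = (318796 + 1/187)/(-199276) = (318796 + 1/187)*(-1/199276) = (59614853/187)*(-1/199276) = -59614853/37264612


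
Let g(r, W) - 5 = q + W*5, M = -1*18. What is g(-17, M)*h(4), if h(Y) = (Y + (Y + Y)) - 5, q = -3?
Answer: -616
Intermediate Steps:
M = -18
g(r, W) = 2 + 5*W (g(r, W) = 5 + (-3 + W*5) = 5 + (-3 + 5*W) = 2 + 5*W)
h(Y) = -5 + 3*Y (h(Y) = (Y + 2*Y) - 5 = 3*Y - 5 = -5 + 3*Y)
g(-17, M)*h(4) = (2 + 5*(-18))*(-5 + 3*4) = (2 - 90)*(-5 + 12) = -88*7 = -616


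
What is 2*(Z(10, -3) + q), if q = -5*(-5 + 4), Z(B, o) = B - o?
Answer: 36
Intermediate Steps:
q = 5 (q = -5*(-1) = 5)
2*(Z(10, -3) + q) = 2*((10 - 1*(-3)) + 5) = 2*((10 + 3) + 5) = 2*(13 + 5) = 2*18 = 36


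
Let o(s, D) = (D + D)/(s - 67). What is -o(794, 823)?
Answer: -1646/727 ≈ -2.2641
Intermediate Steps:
o(s, D) = 2*D/(-67 + s) (o(s, D) = (2*D)/(-67 + s) = 2*D/(-67 + s))
-o(794, 823) = -2*823/(-67 + 794) = -2*823/727 = -1*1646/727 = -1646/727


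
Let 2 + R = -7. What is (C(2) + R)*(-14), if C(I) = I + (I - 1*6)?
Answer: 154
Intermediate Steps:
C(I) = -6 + 2*I (C(I) = I + (I - 6) = I + (-6 + I) = -6 + 2*I)
R = -9 (R = -2 - 7 = -9)
(C(2) + R)*(-14) = ((-6 + 2*2) - 9)*(-14) = ((-6 + 4) - 9)*(-14) = (-2 - 9)*(-14) = -11*(-14) = 154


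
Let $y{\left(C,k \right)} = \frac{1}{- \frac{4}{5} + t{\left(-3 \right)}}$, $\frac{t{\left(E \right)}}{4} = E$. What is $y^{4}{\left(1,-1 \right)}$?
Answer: $\frac{625}{16777216} \approx 3.7253 \cdot 10^{-5}$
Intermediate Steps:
$t{\left(E \right)} = 4 E$
$y{\left(C,k \right)} = - \frac{5}{64}$ ($y{\left(C,k \right)} = \frac{1}{- \frac{4}{5} + 4 \left(-3\right)} = \frac{1}{\left(-4\right) \frac{1}{5} - 12} = \frac{1}{- \frac{4}{5} - 12} = \frac{1}{- \frac{64}{5}} = - \frac{5}{64}$)
$y^{4}{\left(1,-1 \right)} = \left(- \frac{5}{64}\right)^{4} = \frac{625}{16777216}$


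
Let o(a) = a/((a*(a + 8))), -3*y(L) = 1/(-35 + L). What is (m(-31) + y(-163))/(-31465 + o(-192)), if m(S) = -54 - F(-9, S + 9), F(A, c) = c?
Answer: 1748644/1719499617 ≈ 0.0010169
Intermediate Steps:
y(L) = -1/(3*(-35 + L))
o(a) = 1/(8 + a) (o(a) = a/((a*(8 + a))) = a*(1/(a*(8 + a))) = 1/(8 + a))
m(S) = -63 - S (m(S) = -54 - (S + 9) = -54 - (9 + S) = -54 + (-9 - S) = -63 - S)
(m(-31) + y(-163))/(-31465 + o(-192)) = ((-63 - 1*(-31)) - 1/(-105 + 3*(-163)))/(-31465 + 1/(8 - 192)) = ((-63 + 31) - 1/(-105 - 489))/(-31465 + 1/(-184)) = (-32 - 1/(-594))/(-31465 - 1/184) = (-32 - 1*(-1/594))/(-5789561/184) = (-32 + 1/594)*(-184/5789561) = -19007/594*(-184/5789561) = 1748644/1719499617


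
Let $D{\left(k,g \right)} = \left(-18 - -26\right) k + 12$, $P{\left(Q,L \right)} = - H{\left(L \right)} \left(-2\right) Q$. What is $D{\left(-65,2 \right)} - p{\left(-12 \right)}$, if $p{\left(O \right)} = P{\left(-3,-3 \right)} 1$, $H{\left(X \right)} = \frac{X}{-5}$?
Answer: $- \frac{2522}{5} \approx -504.4$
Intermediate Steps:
$H{\left(X \right)} = - \frac{X}{5}$ ($H{\left(X \right)} = X \left(- \frac{1}{5}\right) = - \frac{X}{5}$)
$P{\left(Q,L \right)} = - \frac{2 L Q}{5}$ ($P{\left(Q,L \right)} = - - \frac{L}{5} \left(-2\right) Q = - \frac{2 L}{5} Q = - \frac{2 L Q}{5}$)
$D{\left(k,g \right)} = 12 + 8 k$ ($D{\left(k,g \right)} = \left(-18 + 26\right) k + 12 = 8 k + 12 = 12 + 8 k$)
$p{\left(O \right)} = - \frac{18}{5}$ ($p{\left(O \right)} = \left(- \frac{2}{5}\right) \left(-3\right) \left(-3\right) 1 = \left(- \frac{18}{5}\right) 1 = - \frac{18}{5}$)
$D{\left(-65,2 \right)} - p{\left(-12 \right)} = \left(12 + 8 \left(-65\right)\right) - - \frac{18}{5} = \left(12 - 520\right) + \frac{18}{5} = -508 + \frac{18}{5} = - \frac{2522}{5}$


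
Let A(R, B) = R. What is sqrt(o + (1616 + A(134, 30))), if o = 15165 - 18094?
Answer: 3*I*sqrt(131) ≈ 34.337*I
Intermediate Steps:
o = -2929
sqrt(o + (1616 + A(134, 30))) = sqrt(-2929 + (1616 + 134)) = sqrt(-2929 + 1750) = sqrt(-1179) = 3*I*sqrt(131)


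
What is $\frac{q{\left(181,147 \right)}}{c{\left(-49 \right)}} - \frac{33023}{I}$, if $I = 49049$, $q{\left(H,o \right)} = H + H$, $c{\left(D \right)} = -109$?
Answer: $- \frac{21355245}{5346341} \approx -3.9944$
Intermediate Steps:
$q{\left(H,o \right)} = 2 H$
$\frac{q{\left(181,147 \right)}}{c{\left(-49 \right)}} - \frac{33023}{I} = \frac{2 \cdot 181}{-109} - \frac{33023}{49049} = 362 \left(- \frac{1}{109}\right) - \frac{33023}{49049} = - \frac{362}{109} - \frac{33023}{49049} = - \frac{21355245}{5346341}$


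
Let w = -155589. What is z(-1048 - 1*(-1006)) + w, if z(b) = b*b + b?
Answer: -153867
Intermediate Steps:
z(b) = b + b² (z(b) = b² + b = b + b²)
z(-1048 - 1*(-1006)) + w = (-1048 - 1*(-1006))*(1 + (-1048 - 1*(-1006))) - 155589 = (-1048 + 1006)*(1 + (-1048 + 1006)) - 155589 = -42*(1 - 42) - 155589 = -42*(-41) - 155589 = 1722 - 155589 = -153867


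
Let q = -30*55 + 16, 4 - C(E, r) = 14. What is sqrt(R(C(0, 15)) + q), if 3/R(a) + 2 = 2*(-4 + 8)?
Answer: 33*I*sqrt(6)/2 ≈ 40.417*I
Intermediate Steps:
C(E, r) = -10 (C(E, r) = 4 - 1*14 = 4 - 14 = -10)
R(a) = 1/2 (R(a) = 3/(-2 + 2*(-4 + 8)) = 3/(-2 + 2*4) = 3/(-2 + 8) = 3/6 = 3*(1/6) = 1/2)
q = -1634 (q = -1650 + 16 = -1634)
sqrt(R(C(0, 15)) + q) = sqrt(1/2 - 1634) = sqrt(-3267/2) = 33*I*sqrt(6)/2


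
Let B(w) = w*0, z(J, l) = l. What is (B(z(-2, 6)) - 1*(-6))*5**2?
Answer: 150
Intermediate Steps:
B(w) = 0
(B(z(-2, 6)) - 1*(-6))*5**2 = (0 - 1*(-6))*5**2 = (0 + 6)*25 = 6*25 = 150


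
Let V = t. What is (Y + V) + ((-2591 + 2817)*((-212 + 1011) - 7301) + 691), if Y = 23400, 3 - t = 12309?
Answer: -1457667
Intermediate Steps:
t = -12306 (t = 3 - 1*12309 = 3 - 12309 = -12306)
V = -12306
(Y + V) + ((-2591 + 2817)*((-212 + 1011) - 7301) + 691) = (23400 - 12306) + ((-2591 + 2817)*((-212 + 1011) - 7301) + 691) = 11094 + (226*(799 - 7301) + 691) = 11094 + (226*(-6502) + 691) = 11094 + (-1469452 + 691) = 11094 - 1468761 = -1457667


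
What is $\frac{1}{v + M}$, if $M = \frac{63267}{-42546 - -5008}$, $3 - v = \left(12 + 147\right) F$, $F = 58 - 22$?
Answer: $- \frac{37538}{214818165} \approx -0.00017474$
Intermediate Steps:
$F = 36$
$v = -5721$ ($v = 3 - \left(12 + 147\right) 36 = 3 - 159 \cdot 36 = 3 - 5724 = -5721$)
$M = - \frac{63267}{37538}$ ($M = \frac{63267}{-42546 + 5008} = \frac{63267}{-37538} = 63267 \left(- \frac{1}{37538}\right) = - \frac{63267}{37538} \approx -1.6854$)
$\frac{1}{v + M} = \frac{1}{-5721 - \frac{63267}{37538}} = \frac{1}{- \frac{214818165}{37538}} = - \frac{37538}{214818165}$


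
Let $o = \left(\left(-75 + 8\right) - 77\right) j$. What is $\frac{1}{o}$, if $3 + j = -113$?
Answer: $\frac{1}{16704} \approx 5.9866 \cdot 10^{-5}$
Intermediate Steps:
$j = -116$ ($j = -3 - 113 = -116$)
$o = 16704$ ($o = \left(\left(-75 + 8\right) - 77\right) \left(-116\right) = \left(-67 - 77\right) \left(-116\right) = \left(-144\right) \left(-116\right) = 16704$)
$\frac{1}{o} = \frac{1}{16704}$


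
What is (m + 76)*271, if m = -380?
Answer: -82384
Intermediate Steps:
(m + 76)*271 = (-380 + 76)*271 = -304*271 = -82384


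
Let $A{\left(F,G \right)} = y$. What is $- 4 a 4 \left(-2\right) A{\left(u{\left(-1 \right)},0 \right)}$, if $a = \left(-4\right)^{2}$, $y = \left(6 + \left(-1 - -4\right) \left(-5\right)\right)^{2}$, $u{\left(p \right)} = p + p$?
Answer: $41472$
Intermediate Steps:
$u{\left(p \right)} = 2 p$
$y = 81$ ($y = \left(6 + \left(-1 + 4\right) \left(-5\right)\right)^{2} = \left(6 + 3 \left(-5\right)\right)^{2} = \left(6 - 15\right)^{2} = \left(-9\right)^{2} = 81$)
$A{\left(F,G \right)} = 81$
$a = 16$
$- 4 a 4 \left(-2\right) A{\left(u{\left(-1 \right)},0 \right)} = - 4 \cdot 16 \cdot 4 \left(-2\right) 81 = - 4 \cdot 64 \left(-2\right) 81 = \left(-4\right) \left(-128\right) 81 = 512 \cdot 81 = 41472$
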